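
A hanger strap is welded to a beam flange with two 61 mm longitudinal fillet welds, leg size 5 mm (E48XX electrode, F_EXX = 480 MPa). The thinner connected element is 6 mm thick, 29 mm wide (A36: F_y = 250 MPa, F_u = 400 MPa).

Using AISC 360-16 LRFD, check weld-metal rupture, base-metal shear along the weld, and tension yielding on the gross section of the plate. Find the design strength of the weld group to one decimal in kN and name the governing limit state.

39.2 kN (gross-section yield governs)

Weld metal: throat = 0.707×5 = 3.535 mm, L = 2×61 = 122 mm. φR_n = 0.75 × 0.6 × 480 × 3.535 × 122 = 93.2 kN.
Base metal shear (6 mm plate): yield φR_n = 1.0×0.6×250×6×122 = 109.8 kN; rupture φR_n = 0.75×0.6×400×6×122 = 131.8 kN; take 109.8 kN (yield).
Tension yield (gross): A_g = 29×6 = 174 mm². φR_n = 0.90 × 250 × 174 = 39.2 kN.
Governing: min(93.2, 109.8, 39.2) = 39.2 kN → gross-section yield.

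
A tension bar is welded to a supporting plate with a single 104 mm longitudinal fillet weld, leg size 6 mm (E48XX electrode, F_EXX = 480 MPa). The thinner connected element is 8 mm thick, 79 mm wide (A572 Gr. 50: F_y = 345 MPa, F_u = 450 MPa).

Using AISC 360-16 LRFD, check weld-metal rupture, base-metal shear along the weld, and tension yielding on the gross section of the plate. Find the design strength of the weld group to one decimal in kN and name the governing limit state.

95.3 kN (weld metal governs)

Weld metal: throat = 0.707×6 = 4.242 mm, L = 104 mm. φR_n = 0.75 × 0.6 × 480 × 4.242 × 104 = 95.3 kN.
Base metal shear (8 mm plate): yield φR_n = 1.0×0.6×345×8×104 = 172.2 kN; rupture φR_n = 0.75×0.6×450×8×104 = 168.5 kN; take 168.5 kN (rupture).
Tension yield (gross): A_g = 79×8 = 632 mm². φR_n = 0.90 × 345 × 632 = 196.2 kN.
Governing: min(95.3, 168.5, 196.2) = 95.3 kN → weld metal.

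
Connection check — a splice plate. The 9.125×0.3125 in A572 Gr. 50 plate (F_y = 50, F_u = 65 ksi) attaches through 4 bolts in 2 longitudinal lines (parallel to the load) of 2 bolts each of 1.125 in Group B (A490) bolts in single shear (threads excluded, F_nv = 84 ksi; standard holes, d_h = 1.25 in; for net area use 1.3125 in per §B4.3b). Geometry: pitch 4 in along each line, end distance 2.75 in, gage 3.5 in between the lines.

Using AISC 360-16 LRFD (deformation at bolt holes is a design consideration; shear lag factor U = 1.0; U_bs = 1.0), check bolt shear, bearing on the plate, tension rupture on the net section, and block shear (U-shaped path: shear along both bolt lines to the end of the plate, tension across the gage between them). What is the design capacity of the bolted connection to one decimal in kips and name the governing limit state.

Bolt shear: A_b = π(1.125)²/4 = 0.99402 in². φR_n = 0.75 × 84 × 0.99402 × 4 × 1 = 250.5 kips.
Bearing (0.3125 in plate, F_u = 65 ksi): end bolts L_c = 2.75 − 1.25/2 = 2.125, R_n = min(1.2×2.125×0.3125×65, 2.4×1.125×0.3125×65) = 51.797 kips/bolt; interior L_c = 4 − 1.25 = 2.75, R_n = 54.844 kips/bolt. φR_n = 0.75 × (2×51.797 + 2×54.844) = 160.0 kips.
Tension rupture (net): A_n = (9.125 − 2×1.3125)×0.3125 = 2.0313 in² (U = 1.0, A_e = A_n). φR_n = 0.75 × 65 × 2.0313 = 99.0 kips.
Block shear: shear path 2×[2.75+1×4] = 2×6.75 in, A_gv = 4.2188, A_nv = 2×(6.75 − 1.5×1.3125)×0.3125 = 2.9883 in²; tension across gage: (3.5 − 1×1.3125)×0.3125 = 0.68359 in². R_n = min(0.6×65×2.9883, 0.6×50×4.2188) + 1.0×65×0.68359 = min(116.54, 126.56) + 44.433 = 160.97 kips. φR_n = 0.75 × 160.97 = 120.7 kips.
Governing: min(250.5, 160.0, 99.0, 120.7) = 99.0 kips → net-section rupture.

99.0 kips (net-section rupture governs)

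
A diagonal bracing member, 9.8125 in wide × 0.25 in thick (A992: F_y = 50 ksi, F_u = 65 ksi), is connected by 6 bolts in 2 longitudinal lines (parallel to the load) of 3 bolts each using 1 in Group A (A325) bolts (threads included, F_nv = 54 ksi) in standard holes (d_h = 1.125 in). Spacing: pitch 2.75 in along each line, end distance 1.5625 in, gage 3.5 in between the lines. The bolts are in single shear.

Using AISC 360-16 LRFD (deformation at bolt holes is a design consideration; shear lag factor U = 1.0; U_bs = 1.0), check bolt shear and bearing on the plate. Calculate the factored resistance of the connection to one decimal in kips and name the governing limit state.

124.3 kips (bearing governs)

Bolt shear: A_b = π(1)²/4 = 0.7854 in². φR_n = 0.75 × 54 × 0.7854 × 6 × 1 = 190.9 kips.
Bearing (0.25 in plate, F_u = 65 ksi): end bolts L_c = 1.5625 − 1.125/2 = 1, R_n = min(1.2×1×0.25×65, 2.4×1×0.25×65) = 19.5 kips/bolt; interior L_c = 2.75 − 1.125 = 1.625, R_n = 31.688 kips/bolt. φR_n = 0.75 × (2×19.5 + 4×31.688) = 124.3 kips.
Governing: min(190.9, 124.3) = 124.3 kips → bearing.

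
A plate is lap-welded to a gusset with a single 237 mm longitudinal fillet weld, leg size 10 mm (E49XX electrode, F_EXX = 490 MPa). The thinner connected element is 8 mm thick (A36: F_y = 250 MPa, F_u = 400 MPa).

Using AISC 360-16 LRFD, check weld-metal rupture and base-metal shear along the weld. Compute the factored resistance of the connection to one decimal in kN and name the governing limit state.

Weld metal: throat = 0.707×10 = 7.07 mm, L = 237 mm. φR_n = 0.75 × 0.6 × 490 × 7.07 × 237 = 369.5 kN.
Base metal shear (8 mm plate): yield φR_n = 1.0×0.6×250×8×237 = 284.4 kN; rupture φR_n = 0.75×0.6×400×8×237 = 341.3 kN; take 284.4 kN (yield).
Governing: min(369.5, 284.4) = 284.4 kN → base-metal shear.

284.4 kN (base-metal shear governs)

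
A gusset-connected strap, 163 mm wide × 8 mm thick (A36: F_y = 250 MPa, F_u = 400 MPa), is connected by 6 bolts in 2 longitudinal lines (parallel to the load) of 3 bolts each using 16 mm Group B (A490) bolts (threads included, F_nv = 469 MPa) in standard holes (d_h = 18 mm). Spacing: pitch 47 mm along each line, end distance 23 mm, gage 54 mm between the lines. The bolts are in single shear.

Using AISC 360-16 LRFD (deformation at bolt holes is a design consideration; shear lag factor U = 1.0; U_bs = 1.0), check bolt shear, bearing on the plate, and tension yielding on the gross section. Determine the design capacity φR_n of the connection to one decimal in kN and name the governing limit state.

293.4 kN (gross-section yield governs)

Bolt shear: A_b = π(16)²/4 = 201.06 mm². φR_n = 0.75 × 469 × 201.06 × 6 × 1 = 424.3 kN.
Bearing (8 mm plate, F_u = 400 MPa): end bolts L_c = 23 − 18/2 = 14, R_n = min(1.2×14×8×400, 2.4×16×8×400) = 53.76 kN/bolt; interior L_c = 47 − 18 = 29, R_n = 111.36 kN/bolt. φR_n = 0.75 × (2×53.76 + 4×111.36) = 414.7 kN.
Tension yield (gross): A_g = 163×8 = 1304 mm². φR_n = 0.90 × 250 × 1304 = 293.4 kN.
Governing: min(424.3, 414.7, 293.4) = 293.4 kN → gross-section yield.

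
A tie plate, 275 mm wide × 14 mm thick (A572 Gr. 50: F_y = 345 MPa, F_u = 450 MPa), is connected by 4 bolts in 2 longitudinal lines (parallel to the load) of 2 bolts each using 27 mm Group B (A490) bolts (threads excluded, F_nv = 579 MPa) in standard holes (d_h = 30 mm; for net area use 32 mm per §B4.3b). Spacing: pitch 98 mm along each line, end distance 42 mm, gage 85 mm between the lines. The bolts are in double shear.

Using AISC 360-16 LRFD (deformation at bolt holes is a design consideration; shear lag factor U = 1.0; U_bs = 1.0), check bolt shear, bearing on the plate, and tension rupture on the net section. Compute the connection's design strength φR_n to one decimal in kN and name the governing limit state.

Bolt shear: A_b = π(27)²/4 = 572.56 mm². φR_n = 0.75 × 579 × 572.56 × 4 × 2 = 1989.1 kN.
Bearing (14 mm plate, F_u = 450 MPa): end bolts L_c = 42 − 30/2 = 27, R_n = min(1.2×27×14×450, 2.4×27×14×450) = 204.12 kN/bolt; interior L_c = 98 − 30 = 68, R_n = 408.24 kN/bolt. φR_n = 0.75 × (2×204.12 + 2×408.24) = 918.5 kN.
Tension rupture (net): A_n = (275 − 2×32)×14 = 2954 mm² (U = 1.0, A_e = A_n). φR_n = 0.75 × 450 × 2954 = 997.0 kN.
Governing: min(1989.1, 918.5, 997.0) = 918.5 kN → bearing.

918.5 kN (bearing governs)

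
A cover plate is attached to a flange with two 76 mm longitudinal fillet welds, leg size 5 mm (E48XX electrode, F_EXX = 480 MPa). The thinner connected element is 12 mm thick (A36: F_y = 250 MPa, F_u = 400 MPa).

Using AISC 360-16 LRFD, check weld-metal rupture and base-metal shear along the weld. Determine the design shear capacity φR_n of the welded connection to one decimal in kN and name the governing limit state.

Weld metal: throat = 0.707×5 = 3.535 mm, L = 2×76 = 152 mm. φR_n = 0.75 × 0.6 × 480 × 3.535 × 152 = 116.1 kN.
Base metal shear (12 mm plate): yield φR_n = 1.0×0.6×250×12×152 = 273.6 kN; rupture φR_n = 0.75×0.6×400×12×152 = 328.3 kN; take 273.6 kN (yield).
Governing: min(116.1, 273.6) = 116.1 kN → weld metal.

116.1 kN (weld metal governs)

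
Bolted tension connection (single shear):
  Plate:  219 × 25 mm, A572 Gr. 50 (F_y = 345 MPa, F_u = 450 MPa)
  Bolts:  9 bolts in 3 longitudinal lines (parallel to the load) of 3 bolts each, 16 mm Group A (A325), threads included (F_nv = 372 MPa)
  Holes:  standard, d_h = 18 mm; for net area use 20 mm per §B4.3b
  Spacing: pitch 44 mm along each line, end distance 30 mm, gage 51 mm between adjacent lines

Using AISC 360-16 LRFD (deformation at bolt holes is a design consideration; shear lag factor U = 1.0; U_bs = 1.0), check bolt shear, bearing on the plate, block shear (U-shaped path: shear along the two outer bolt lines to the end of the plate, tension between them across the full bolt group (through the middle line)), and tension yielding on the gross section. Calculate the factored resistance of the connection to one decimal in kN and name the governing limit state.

504.9 kN (bolt shear governs)

Bolt shear: A_b = π(16)²/4 = 201.06 mm². φR_n = 0.75 × 372 × 201.06 × 9 × 1 = 504.9 kN.
Bearing (25 mm plate, F_u = 450 MPa): end bolts L_c = 30 − 18/2 = 21, R_n = min(1.2×21×25×450, 2.4×16×25×450) = 283.5 kN/bolt; interior L_c = 44 − 18 = 26, R_n = 351 kN/bolt. φR_n = 0.75 × (3×283.5 + 6×351) = 2217.4 kN.
Block shear: shear path 2×[30+2×44] = 2×118 mm, A_gv = 5900, A_nv = 2×(118 − 2.5×20)×25 = 3400 mm²; tension across gage: (102 − 2×20)×25 = 1550 mm². R_n = min(0.6×450×3400, 0.6×345×5900) + 1.0×450×1550 = min(918, 1221.3) + 697.5 = 1615.5 kN. φR_n = 0.75 × 1615.5 = 1211.6 kN.
Tension yield (gross): A_g = 219×25 = 5475 mm². φR_n = 0.90 × 345 × 5475 = 1700.0 kN.
Governing: min(504.9, 2217.4, 1211.6, 1700.0) = 504.9 kN → bolt shear.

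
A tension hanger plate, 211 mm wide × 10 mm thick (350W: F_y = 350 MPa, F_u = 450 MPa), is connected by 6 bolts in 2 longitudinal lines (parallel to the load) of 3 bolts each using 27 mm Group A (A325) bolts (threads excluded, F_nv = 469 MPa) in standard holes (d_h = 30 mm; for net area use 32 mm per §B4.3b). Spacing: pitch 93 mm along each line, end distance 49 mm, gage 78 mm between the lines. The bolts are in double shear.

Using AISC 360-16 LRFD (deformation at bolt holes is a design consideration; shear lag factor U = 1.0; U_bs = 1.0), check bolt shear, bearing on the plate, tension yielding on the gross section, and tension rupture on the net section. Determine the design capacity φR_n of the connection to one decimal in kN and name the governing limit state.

496.1 kN (net-section rupture governs)

Bolt shear: A_b = π(27)²/4 = 572.56 mm². φR_n = 0.75 × 469 × 572.56 × 6 × 2 = 2416.8 kN.
Bearing (10 mm plate, F_u = 450 MPa): end bolts L_c = 49 − 30/2 = 34, R_n = min(1.2×34×10×450, 2.4×27×10×450) = 183.6 kN/bolt; interior L_c = 93 − 30 = 63, R_n = 291.6 kN/bolt. φR_n = 0.75 × (2×183.6 + 4×291.6) = 1150.2 kN.
Tension yield (gross): A_g = 211×10 = 2110 mm². φR_n = 0.90 × 350 × 2110 = 664.7 kN.
Tension rupture (net): A_n = (211 − 2×32)×10 = 1470 mm² (U = 1.0, A_e = A_n). φR_n = 0.75 × 450 × 1470 = 496.1 kN.
Governing: min(2416.8, 1150.2, 664.7, 496.1) = 496.1 kN → net-section rupture.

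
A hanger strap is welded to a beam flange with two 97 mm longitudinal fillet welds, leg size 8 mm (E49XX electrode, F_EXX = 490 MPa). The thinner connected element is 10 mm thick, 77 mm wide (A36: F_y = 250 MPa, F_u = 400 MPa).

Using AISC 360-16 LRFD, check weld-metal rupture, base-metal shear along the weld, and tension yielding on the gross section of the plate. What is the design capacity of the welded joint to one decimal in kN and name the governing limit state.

Weld metal: throat = 0.707×8 = 5.656 mm, L = 2×97 = 194 mm. φR_n = 0.75 × 0.6 × 490 × 5.656 × 194 = 241.9 kN.
Base metal shear (10 mm plate): yield φR_n = 1.0×0.6×250×10×194 = 291.0 kN; rupture φR_n = 0.75×0.6×400×10×194 = 349.2 kN; take 291.0 kN (yield).
Tension yield (gross): A_g = 77×10 = 770 mm². φR_n = 0.90 × 250 × 770 = 173.3 kN.
Governing: min(241.9, 291.0, 173.3) = 173.3 kN → gross-section yield.

173.3 kN (gross-section yield governs)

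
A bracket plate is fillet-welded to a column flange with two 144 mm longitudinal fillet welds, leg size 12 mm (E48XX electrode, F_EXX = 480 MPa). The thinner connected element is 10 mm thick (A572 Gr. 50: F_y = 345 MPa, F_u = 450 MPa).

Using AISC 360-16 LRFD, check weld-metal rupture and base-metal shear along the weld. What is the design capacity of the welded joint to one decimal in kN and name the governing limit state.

527.8 kN (weld metal governs)

Weld metal: throat = 0.707×12 = 8.484 mm, L = 2×144 = 288 mm. φR_n = 0.75 × 0.6 × 480 × 8.484 × 288 = 527.8 kN.
Base metal shear (10 mm plate): yield φR_n = 1.0×0.6×345×10×288 = 596.2 kN; rupture φR_n = 0.75×0.6×450×10×288 = 583.2 kN; take 583.2 kN (rupture).
Governing: min(527.8, 583.2) = 527.8 kN → weld metal.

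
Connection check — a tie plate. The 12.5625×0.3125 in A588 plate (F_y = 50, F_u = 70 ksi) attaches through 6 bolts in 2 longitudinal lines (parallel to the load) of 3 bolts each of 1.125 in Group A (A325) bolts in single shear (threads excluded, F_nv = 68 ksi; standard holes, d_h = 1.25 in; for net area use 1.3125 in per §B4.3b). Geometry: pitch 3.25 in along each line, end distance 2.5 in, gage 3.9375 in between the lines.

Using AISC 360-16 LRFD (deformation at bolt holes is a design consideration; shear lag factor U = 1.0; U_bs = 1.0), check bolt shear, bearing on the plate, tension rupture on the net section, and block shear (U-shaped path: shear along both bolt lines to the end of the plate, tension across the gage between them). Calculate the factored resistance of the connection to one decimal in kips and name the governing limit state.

Bolt shear: A_b = π(1.125)²/4 = 0.99402 in². φR_n = 0.75 × 68 × 0.99402 × 6 × 1 = 304.2 kips.
Bearing (0.3125 in plate, F_u = 70 ksi): end bolts L_c = 2.5 − 1.25/2 = 1.875, R_n = min(1.2×1.875×0.3125×70, 2.4×1.125×0.3125×70) = 49.219 kips/bolt; interior L_c = 3.25 − 1.25 = 2, R_n = 52.5 kips/bolt. φR_n = 0.75 × (2×49.219 + 4×52.5) = 231.3 kips.
Tension rupture (net): A_n = (12.5625 − 2×1.3125)×0.3125 = 3.1055 in² (U = 1.0, A_e = A_n). φR_n = 0.75 × 70 × 3.1055 = 163.0 kips.
Block shear: shear path 2×[2.5+2×3.25] = 2×9 in, A_gv = 5.625, A_nv = 2×(9 − 2.5×1.3125)×0.3125 = 3.5742 in²; tension across gage: (3.9375 − 1×1.3125)×0.3125 = 0.82031 in². R_n = min(0.6×70×3.5742, 0.6×50×5.625) + 1.0×70×0.82031 = min(150.12, 168.75) + 57.422 = 207.54 kips. φR_n = 0.75 × 207.54 = 155.7 kips.
Governing: min(304.2, 231.3, 163.0, 155.7) = 155.7 kips → block shear.

155.7 kips (block shear governs)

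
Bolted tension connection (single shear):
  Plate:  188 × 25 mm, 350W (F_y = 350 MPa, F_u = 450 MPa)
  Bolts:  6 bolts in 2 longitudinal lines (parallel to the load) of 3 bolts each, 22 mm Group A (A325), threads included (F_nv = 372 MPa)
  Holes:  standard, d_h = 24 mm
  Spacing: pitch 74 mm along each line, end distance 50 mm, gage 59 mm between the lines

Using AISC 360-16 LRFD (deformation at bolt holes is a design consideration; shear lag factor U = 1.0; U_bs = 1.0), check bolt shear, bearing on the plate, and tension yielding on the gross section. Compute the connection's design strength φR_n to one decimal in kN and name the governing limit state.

636.3 kN (bolt shear governs)

Bolt shear: A_b = π(22)²/4 = 380.13 mm². φR_n = 0.75 × 372 × 380.13 × 6 × 1 = 636.3 kN.
Bearing (25 mm plate, F_u = 450 MPa): end bolts L_c = 50 − 24/2 = 38, R_n = min(1.2×38×25×450, 2.4×22×25×450) = 513 kN/bolt; interior L_c = 74 − 24 = 50, R_n = 594 kN/bolt. φR_n = 0.75 × (2×513 + 4×594) = 2551.5 kN.
Tension yield (gross): A_g = 188×25 = 4700 mm². φR_n = 0.90 × 350 × 4700 = 1480.5 kN.
Governing: min(636.3, 2551.5, 1480.5) = 636.3 kN → bolt shear.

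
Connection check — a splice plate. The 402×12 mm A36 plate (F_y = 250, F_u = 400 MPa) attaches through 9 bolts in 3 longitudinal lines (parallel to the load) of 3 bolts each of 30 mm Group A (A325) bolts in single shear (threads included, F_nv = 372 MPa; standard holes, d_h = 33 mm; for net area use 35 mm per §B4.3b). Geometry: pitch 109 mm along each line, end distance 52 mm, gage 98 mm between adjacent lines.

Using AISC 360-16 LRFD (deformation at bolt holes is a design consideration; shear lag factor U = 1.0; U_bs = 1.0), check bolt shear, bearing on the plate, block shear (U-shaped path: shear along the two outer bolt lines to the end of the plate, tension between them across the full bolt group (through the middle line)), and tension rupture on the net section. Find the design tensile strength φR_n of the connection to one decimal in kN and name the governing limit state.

Bolt shear: A_b = π(30)²/4 = 706.86 mm². φR_n = 0.75 × 372 × 706.86 × 9 × 1 = 1774.9 kN.
Bearing (12 mm plate, F_u = 400 MPa): end bolts L_c = 52 − 33/2 = 35.5, R_n = min(1.2×35.5×12×400, 2.4×30×12×400) = 204.48 kN/bolt; interior L_c = 109 − 33 = 76, R_n = 345.6 kN/bolt. φR_n = 0.75 × (3×204.48 + 6×345.6) = 2015.3 kN.
Block shear: shear path 2×[52+2×109] = 2×270 mm, A_gv = 6480, A_nv = 2×(270 − 2.5×35)×12 = 4380 mm²; tension across gage: (196 − 2×35)×12 = 1512 mm². R_n = min(0.6×400×4380, 0.6×250×6480) + 1.0×400×1512 = min(1051.2, 972) + 604.8 = 1576.8 kN. φR_n = 0.75 × 1576.8 = 1182.6 kN.
Tension rupture (net): A_n = (402 − 3×35)×12 = 3564 mm² (U = 1.0, A_e = A_n). φR_n = 0.75 × 400 × 3564 = 1069.2 kN.
Governing: min(1774.9, 2015.3, 1182.6, 1069.2) = 1069.2 kN → net-section rupture.

1069.2 kN (net-section rupture governs)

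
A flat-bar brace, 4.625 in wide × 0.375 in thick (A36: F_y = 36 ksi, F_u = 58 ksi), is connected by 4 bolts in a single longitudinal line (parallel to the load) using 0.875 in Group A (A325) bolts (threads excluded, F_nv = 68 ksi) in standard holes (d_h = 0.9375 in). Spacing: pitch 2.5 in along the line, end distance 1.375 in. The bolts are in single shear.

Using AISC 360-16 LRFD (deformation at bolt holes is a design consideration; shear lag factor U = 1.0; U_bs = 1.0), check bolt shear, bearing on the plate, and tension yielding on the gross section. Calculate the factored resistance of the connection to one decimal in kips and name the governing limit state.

Bolt shear: A_b = π(0.875)²/4 = 0.60132 in². φR_n = 0.75 × 68 × 0.60132 × 4 × 1 = 122.7 kips.
Bearing (0.375 in plate, F_u = 58 ksi): end bolts L_c = 1.375 − 0.9375/2 = 0.90625, R_n = min(1.2×0.90625×0.375×58, 2.4×0.875×0.375×58) = 23.653 kips/bolt; interior L_c = 2.5 − 0.9375 = 1.5625, R_n = 40.781 kips/bolt. φR_n = 0.75 × (1×23.653 + 3×40.781) = 109.5 kips.
Tension yield (gross): A_g = 4.625×0.375 = 1.7344 in². φR_n = 0.90 × 36 × 1.7344 = 56.2 kips.
Governing: min(122.7, 109.5, 56.2) = 56.2 kips → gross-section yield.

56.2 kips (gross-section yield governs)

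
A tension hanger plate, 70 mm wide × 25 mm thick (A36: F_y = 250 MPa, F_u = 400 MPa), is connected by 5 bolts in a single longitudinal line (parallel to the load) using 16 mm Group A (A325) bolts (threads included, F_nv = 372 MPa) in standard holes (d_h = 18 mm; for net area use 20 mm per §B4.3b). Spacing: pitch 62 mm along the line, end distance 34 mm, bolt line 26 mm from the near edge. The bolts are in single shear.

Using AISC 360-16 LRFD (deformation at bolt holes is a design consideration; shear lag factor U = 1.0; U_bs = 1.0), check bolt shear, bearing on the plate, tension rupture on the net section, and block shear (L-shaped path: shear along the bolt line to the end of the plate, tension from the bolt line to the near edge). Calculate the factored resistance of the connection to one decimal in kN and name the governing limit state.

Bolt shear: A_b = π(16)²/4 = 201.06 mm². φR_n = 0.75 × 372 × 201.06 × 5 × 1 = 280.5 kN.
Bearing (25 mm plate, F_u = 400 MPa): end bolts L_c = 34 − 18/2 = 25, R_n = min(1.2×25×25×400, 2.4×16×25×400) = 300 kN/bolt; interior L_c = 62 − 18 = 44, R_n = 384 kN/bolt. φR_n = 0.75 × (1×300 + 4×384) = 1377.0 kN.
Tension rupture (net): A_n = (70 − 1×20)×25 = 1250 mm² (U = 1.0, A_e = A_n). φR_n = 0.75 × 400 × 1250 = 375.0 kN.
Block shear: shear path 1×[34+4×62] = 1×282 mm, A_gv = 7050, A_nv = 1×(282 − 4.5×20)×25 = 4800 mm²; tension to near edge: (26 − 0.5×20)×25 = 400 mm². R_n = min(0.6×400×4800, 0.6×250×7050) + 1.0×400×400 = min(1152, 1057.5) + 160 = 1217.5 kN. φR_n = 0.75 × 1217.5 = 913.1 kN.
Governing: min(280.5, 1377.0, 375.0, 913.1) = 280.5 kN → bolt shear.

280.5 kN (bolt shear governs)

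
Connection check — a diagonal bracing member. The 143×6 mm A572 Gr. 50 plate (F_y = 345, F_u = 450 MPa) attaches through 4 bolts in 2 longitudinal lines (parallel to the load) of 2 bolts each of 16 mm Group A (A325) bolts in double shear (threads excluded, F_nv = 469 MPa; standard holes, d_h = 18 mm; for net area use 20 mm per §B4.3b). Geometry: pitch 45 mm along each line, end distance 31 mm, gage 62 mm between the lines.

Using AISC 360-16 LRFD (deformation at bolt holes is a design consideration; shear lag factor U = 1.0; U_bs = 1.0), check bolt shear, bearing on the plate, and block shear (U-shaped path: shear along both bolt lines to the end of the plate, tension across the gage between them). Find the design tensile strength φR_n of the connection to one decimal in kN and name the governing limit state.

Bolt shear: A_b = π(16)²/4 = 201.06 mm². φR_n = 0.75 × 469 × 201.06 × 4 × 2 = 565.8 kN.
Bearing (6 mm plate, F_u = 450 MPa): end bolts L_c = 31 − 18/2 = 22, R_n = min(1.2×22×6×450, 2.4×16×6×450) = 71.28 kN/bolt; interior L_c = 45 − 18 = 27, R_n = 87.48 kN/bolt. φR_n = 0.75 × (2×71.28 + 2×87.48) = 238.1 kN.
Block shear: shear path 2×[31+1×45] = 2×76 mm, A_gv = 912, A_nv = 2×(76 − 1.5×20)×6 = 552 mm²; tension across gage: (62 − 1×20)×6 = 252 mm². R_n = min(0.6×450×552, 0.6×345×912) + 1.0×450×252 = min(149.04, 188.78) + 113.4 = 262.44 kN. φR_n = 0.75 × 262.44 = 196.8 kN.
Governing: min(565.8, 238.1, 196.8) = 196.8 kN → block shear.

196.8 kN (block shear governs)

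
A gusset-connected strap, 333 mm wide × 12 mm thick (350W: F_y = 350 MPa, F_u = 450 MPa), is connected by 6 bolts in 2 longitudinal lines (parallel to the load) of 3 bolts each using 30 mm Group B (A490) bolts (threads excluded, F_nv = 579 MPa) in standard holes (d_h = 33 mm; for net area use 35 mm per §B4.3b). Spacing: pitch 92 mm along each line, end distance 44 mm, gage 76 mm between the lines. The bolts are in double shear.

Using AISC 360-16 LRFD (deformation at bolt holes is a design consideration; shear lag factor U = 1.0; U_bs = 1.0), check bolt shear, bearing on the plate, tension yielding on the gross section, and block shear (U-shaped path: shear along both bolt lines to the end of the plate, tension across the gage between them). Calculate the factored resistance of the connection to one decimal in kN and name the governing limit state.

Bolt shear: A_b = π(30)²/4 = 706.86 mm². φR_n = 0.75 × 579 × 706.86 × 6 × 2 = 3683.4 kN.
Bearing (12 mm plate, F_u = 450 MPa): end bolts L_c = 44 − 33/2 = 27.5, R_n = min(1.2×27.5×12×450, 2.4×30×12×450) = 178.2 kN/bolt; interior L_c = 92 − 33 = 59, R_n = 382.32 kN/bolt. φR_n = 0.75 × (2×178.2 + 4×382.32) = 1414.3 kN.
Tension yield (gross): A_g = 333×12 = 3996 mm². φR_n = 0.90 × 350 × 3996 = 1258.7 kN.
Block shear: shear path 2×[44+2×92] = 2×228 mm, A_gv = 5472, A_nv = 2×(228 − 2.5×35)×12 = 3372 mm²; tension across gage: (76 − 1×35)×12 = 492 mm². R_n = min(0.6×450×3372, 0.6×350×5472) + 1.0×450×492 = min(910.44, 1149.1) + 221.4 = 1131.8 kN. φR_n = 0.75 × 1131.8 = 848.9 kN.
Governing: min(3683.4, 1414.3, 1258.7, 848.9) = 848.9 kN → block shear.

848.9 kN (block shear governs)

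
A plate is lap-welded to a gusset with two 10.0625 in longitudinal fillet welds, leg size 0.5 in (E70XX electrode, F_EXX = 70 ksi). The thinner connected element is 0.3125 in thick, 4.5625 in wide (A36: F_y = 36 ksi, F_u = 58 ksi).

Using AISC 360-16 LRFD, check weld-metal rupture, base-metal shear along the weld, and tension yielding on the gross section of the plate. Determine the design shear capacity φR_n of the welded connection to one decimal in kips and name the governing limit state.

Weld metal: throat = 0.707×0.5 = 0.3535 in, L = 2×10.0625 = 20.125 in. φR_n = 0.75 × 0.6 × 70 × 0.3535 × 20.125 = 224.1 kips.
Base metal shear (0.3125 in plate): yield φR_n = 1.0×0.6×36×0.3125×20.125 = 135.8 kips; rupture φR_n = 0.75×0.6×58×0.3125×20.125 = 164.1 kips; take 135.8 kips (yield).
Tension yield (gross): A_g = 4.5625×0.3125 = 1.4258 in². φR_n = 0.90 × 36 × 1.4258 = 46.2 kips.
Governing: min(224.1, 135.8, 46.2) = 46.2 kips → gross-section yield.

46.2 kips (gross-section yield governs)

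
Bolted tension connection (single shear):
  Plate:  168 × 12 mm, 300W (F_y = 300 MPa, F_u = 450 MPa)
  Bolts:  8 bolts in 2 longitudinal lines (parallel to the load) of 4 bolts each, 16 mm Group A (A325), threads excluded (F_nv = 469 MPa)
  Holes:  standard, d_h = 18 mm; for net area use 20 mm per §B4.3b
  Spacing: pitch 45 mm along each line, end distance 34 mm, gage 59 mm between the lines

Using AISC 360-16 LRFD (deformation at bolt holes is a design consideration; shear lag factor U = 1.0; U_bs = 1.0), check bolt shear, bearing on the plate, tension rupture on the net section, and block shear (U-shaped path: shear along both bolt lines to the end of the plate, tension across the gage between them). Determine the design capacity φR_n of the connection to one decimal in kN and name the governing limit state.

Bolt shear: A_b = π(16)²/4 = 201.06 mm². φR_n = 0.75 × 469 × 201.06 × 8 × 1 = 565.8 kN.
Bearing (12 mm plate, F_u = 450 MPa): end bolts L_c = 34 − 18/2 = 25, R_n = min(1.2×25×12×450, 2.4×16×12×450) = 162 kN/bolt; interior L_c = 45 − 18 = 27, R_n = 174.96 kN/bolt. φR_n = 0.75 × (2×162 + 6×174.96) = 1030.3 kN.
Tension rupture (net): A_n = (168 − 2×20)×12 = 1536 mm² (U = 1.0, A_e = A_n). φR_n = 0.75 × 450 × 1536 = 518.4 kN.
Block shear: shear path 2×[34+3×45] = 2×169 mm, A_gv = 4056, A_nv = 2×(169 − 3.5×20)×12 = 2376 mm²; tension across gage: (59 − 1×20)×12 = 468 mm². R_n = min(0.6×450×2376, 0.6×300×4056) + 1.0×450×468 = min(641.52, 730.08) + 210.6 = 852.12 kN. φR_n = 0.75 × 852.12 = 639.1 kN.
Governing: min(565.8, 1030.3, 518.4, 639.1) = 518.4 kN → net-section rupture.

518.4 kN (net-section rupture governs)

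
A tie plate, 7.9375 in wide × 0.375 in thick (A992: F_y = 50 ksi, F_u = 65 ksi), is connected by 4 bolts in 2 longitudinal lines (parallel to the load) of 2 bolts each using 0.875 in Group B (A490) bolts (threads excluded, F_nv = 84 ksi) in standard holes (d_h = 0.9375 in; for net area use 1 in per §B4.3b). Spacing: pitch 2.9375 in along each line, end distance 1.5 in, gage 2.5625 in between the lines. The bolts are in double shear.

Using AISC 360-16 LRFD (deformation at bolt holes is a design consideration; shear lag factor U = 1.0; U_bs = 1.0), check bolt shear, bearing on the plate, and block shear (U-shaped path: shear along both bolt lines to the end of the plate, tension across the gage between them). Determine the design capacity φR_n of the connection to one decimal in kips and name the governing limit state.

93.0 kips (block shear governs)

Bolt shear: A_b = π(0.875)²/4 = 0.60132 in². φR_n = 0.75 × 84 × 0.60132 × 4 × 2 = 303.1 kips.
Bearing (0.375 in plate, F_u = 65 ksi): end bolts L_c = 1.5 − 0.9375/2 = 1.03125, R_n = min(1.2×1.03125×0.375×65, 2.4×0.875×0.375×65) = 30.164 kips/bolt; interior L_c = 2.9375 − 0.9375 = 2, R_n = 51.188 kips/bolt. φR_n = 0.75 × (2×30.164 + 2×51.188) = 122.0 kips.
Block shear: shear path 2×[1.5+1×2.9375] = 2×4.4375 in, A_gv = 3.3281, A_nv = 2×(4.4375 − 1.5×1)×0.375 = 2.2031 in²; tension across gage: (2.5625 − 1×1)×0.375 = 0.58594 in². R_n = min(0.6×65×2.2031, 0.6×50×3.3281) + 1.0×65×0.58594 = min(85.921, 99.843) + 38.086 = 124.01 kips. φR_n = 0.75 × 124.01 = 93.0 kips.
Governing: min(303.1, 122.0, 93.0) = 93.0 kips → block shear.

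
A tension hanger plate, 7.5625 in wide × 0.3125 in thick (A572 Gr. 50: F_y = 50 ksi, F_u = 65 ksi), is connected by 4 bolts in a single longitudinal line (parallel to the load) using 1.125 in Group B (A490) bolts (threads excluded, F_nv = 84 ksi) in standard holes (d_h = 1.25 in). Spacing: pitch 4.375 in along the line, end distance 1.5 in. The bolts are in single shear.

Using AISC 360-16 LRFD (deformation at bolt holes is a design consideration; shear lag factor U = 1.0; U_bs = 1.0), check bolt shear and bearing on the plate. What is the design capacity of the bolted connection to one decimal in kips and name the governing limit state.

Bolt shear: A_b = π(1.125)²/4 = 0.99402 in². φR_n = 0.75 × 84 × 0.99402 × 4 × 1 = 250.5 kips.
Bearing (0.3125 in plate, F_u = 65 ksi): end bolts L_c = 1.5 − 1.25/2 = 0.875, R_n = min(1.2×0.875×0.3125×65, 2.4×1.125×0.3125×65) = 21.328 kips/bolt; interior L_c = 4.375 − 1.25 = 3.125, R_n = 54.844 kips/bolt. φR_n = 0.75 × (1×21.328 + 3×54.844) = 139.4 kips.
Governing: min(250.5, 139.4) = 139.4 kips → bearing.

139.4 kips (bearing governs)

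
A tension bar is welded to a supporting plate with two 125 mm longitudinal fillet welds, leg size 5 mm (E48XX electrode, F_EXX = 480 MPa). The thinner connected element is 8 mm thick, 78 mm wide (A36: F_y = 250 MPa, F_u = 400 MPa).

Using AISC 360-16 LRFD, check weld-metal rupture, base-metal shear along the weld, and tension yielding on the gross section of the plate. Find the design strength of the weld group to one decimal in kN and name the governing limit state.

140.4 kN (gross-section yield governs)

Weld metal: throat = 0.707×5 = 3.535 mm, L = 2×125 = 250 mm. φR_n = 0.75 × 0.6 × 480 × 3.535 × 250 = 190.9 kN.
Base metal shear (8 mm plate): yield φR_n = 1.0×0.6×250×8×250 = 300.0 kN; rupture φR_n = 0.75×0.6×400×8×250 = 360.0 kN; take 300.0 kN (yield).
Tension yield (gross): A_g = 78×8 = 624 mm². φR_n = 0.90 × 250 × 624 = 140.4 kN.
Governing: min(190.9, 300.0, 140.4) = 140.4 kN → gross-section yield.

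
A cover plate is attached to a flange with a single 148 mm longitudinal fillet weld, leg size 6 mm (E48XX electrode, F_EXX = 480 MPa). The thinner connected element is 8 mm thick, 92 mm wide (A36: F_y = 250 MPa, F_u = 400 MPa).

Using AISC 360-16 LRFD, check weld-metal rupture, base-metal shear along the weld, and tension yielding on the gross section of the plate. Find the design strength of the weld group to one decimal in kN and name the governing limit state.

135.6 kN (weld metal governs)

Weld metal: throat = 0.707×6 = 4.242 mm, L = 148 mm. φR_n = 0.75 × 0.6 × 480 × 4.242 × 148 = 135.6 kN.
Base metal shear (8 mm plate): yield φR_n = 1.0×0.6×250×8×148 = 177.6 kN; rupture φR_n = 0.75×0.6×400×8×148 = 213.1 kN; take 177.6 kN (yield).
Tension yield (gross): A_g = 92×8 = 736 mm². φR_n = 0.90 × 250 × 736 = 165.6 kN.
Governing: min(135.6, 177.6, 165.6) = 135.6 kN → weld metal.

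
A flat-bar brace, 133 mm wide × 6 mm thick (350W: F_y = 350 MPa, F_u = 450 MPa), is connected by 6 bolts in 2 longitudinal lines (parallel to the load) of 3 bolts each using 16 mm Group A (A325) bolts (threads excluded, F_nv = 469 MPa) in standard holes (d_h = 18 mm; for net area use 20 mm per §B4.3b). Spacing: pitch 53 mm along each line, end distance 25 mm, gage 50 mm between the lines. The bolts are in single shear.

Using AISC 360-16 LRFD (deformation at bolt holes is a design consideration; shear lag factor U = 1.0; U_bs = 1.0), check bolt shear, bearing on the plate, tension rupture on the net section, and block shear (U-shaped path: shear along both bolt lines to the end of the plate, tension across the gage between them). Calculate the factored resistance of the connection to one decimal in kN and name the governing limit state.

Bolt shear: A_b = π(16)²/4 = 201.06 mm². φR_n = 0.75 × 469 × 201.06 × 6 × 1 = 424.3 kN.
Bearing (6 mm plate, F_u = 450 MPa): end bolts L_c = 25 − 18/2 = 16, R_n = min(1.2×16×6×450, 2.4×16×6×450) = 51.84 kN/bolt; interior L_c = 53 − 18 = 35, R_n = 103.68 kN/bolt. φR_n = 0.75 × (2×51.84 + 4×103.68) = 388.8 kN.
Tension rupture (net): A_n = (133 − 2×20)×6 = 558 mm² (U = 1.0, A_e = A_n). φR_n = 0.75 × 450 × 558 = 188.3 kN.
Block shear: shear path 2×[25+2×53] = 2×131 mm, A_gv = 1572, A_nv = 2×(131 − 2.5×20)×6 = 972 mm²; tension across gage: (50 − 1×20)×6 = 180 mm². R_n = min(0.6×450×972, 0.6×350×1572) + 1.0×450×180 = min(262.44, 330.12) + 81 = 343.44 kN. φR_n = 0.75 × 343.44 = 257.6 kN.
Governing: min(424.3, 388.8, 188.3, 257.6) = 188.3 kN → net-section rupture.

188.3 kN (net-section rupture governs)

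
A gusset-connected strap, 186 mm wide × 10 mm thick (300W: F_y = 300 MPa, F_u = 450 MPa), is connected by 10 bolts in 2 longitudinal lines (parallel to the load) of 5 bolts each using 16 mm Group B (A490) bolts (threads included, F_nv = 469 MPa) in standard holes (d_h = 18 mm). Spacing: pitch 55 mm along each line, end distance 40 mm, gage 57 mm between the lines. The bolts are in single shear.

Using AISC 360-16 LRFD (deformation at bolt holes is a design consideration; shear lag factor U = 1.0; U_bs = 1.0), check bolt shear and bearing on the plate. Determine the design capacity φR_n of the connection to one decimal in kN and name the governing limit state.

Bolt shear: A_b = π(16)²/4 = 201.06 mm². φR_n = 0.75 × 469 × 201.06 × 10 × 1 = 707.2 kN.
Bearing (10 mm plate, F_u = 450 MPa): end bolts L_c = 40 − 18/2 = 31, R_n = min(1.2×31×10×450, 2.4×16×10×450) = 167.4 kN/bolt; interior L_c = 55 − 18 = 37, R_n = 172.8 kN/bolt. φR_n = 0.75 × (2×167.4 + 8×172.8) = 1287.9 kN.
Governing: min(707.2, 1287.9) = 707.2 kN → bolt shear.

707.2 kN (bolt shear governs)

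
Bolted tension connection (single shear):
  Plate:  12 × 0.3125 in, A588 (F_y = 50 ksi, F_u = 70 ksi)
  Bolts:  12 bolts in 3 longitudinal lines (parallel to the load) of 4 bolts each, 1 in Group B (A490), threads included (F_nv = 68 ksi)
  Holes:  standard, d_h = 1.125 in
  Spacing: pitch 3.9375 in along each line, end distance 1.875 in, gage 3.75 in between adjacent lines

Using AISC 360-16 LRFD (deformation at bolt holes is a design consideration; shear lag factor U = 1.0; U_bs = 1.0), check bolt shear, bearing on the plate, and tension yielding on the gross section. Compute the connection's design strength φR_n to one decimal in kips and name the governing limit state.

Bolt shear: A_b = π(1)²/4 = 0.7854 in². φR_n = 0.75 × 68 × 0.7854 × 12 × 1 = 480.7 kips.
Bearing (0.3125 in plate, F_u = 70 ksi): end bolts L_c = 1.875 − 1.125/2 = 1.3125, R_n = min(1.2×1.3125×0.3125×70, 2.4×1×0.3125×70) = 34.453 kips/bolt; interior L_c = 3.9375 − 1.125 = 2.8125, R_n = 52.5 kips/bolt. φR_n = 0.75 × (3×34.453 + 9×52.5) = 431.9 kips.
Tension yield (gross): A_g = 12×0.3125 = 3.75 in². φR_n = 0.90 × 50 × 3.75 = 168.8 kips.
Governing: min(480.7, 431.9, 168.8) = 168.8 kips → gross-section yield.

168.8 kips (gross-section yield governs)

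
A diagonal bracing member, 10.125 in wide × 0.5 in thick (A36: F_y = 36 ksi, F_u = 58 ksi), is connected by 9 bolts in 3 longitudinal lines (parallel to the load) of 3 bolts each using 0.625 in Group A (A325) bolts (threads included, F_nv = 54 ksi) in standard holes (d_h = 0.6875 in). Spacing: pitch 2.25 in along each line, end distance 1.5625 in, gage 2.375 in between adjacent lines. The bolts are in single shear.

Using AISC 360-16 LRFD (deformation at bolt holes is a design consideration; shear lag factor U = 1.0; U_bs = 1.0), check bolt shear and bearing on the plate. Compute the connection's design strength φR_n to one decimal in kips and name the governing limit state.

111.8 kips (bolt shear governs)

Bolt shear: A_b = π(0.625)²/4 = 0.3068 in². φR_n = 0.75 × 54 × 0.3068 × 9 × 1 = 111.8 kips.
Bearing (0.5 in plate, F_u = 58 ksi): end bolts L_c = 1.5625 − 0.6875/2 = 1.21875, R_n = min(1.2×1.21875×0.5×58, 2.4×0.625×0.5×58) = 42.413 kips/bolt; interior L_c = 2.25 − 0.6875 = 1.5625, R_n = 43.5 kips/bolt. φR_n = 0.75 × (3×42.413 + 6×43.5) = 291.2 kips.
Governing: min(111.8, 291.2) = 111.8 kips → bolt shear.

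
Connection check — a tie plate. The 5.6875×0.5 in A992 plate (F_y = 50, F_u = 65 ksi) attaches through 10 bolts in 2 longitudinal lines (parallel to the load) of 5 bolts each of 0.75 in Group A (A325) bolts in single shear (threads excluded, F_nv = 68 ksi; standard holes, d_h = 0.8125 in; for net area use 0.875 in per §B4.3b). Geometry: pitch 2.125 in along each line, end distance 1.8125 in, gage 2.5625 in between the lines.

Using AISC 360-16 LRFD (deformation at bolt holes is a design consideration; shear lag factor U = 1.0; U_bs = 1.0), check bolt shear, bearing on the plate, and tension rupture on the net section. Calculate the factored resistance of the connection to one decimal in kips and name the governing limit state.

96.0 kips (net-section rupture governs)

Bolt shear: A_b = π(0.75)²/4 = 0.44179 in². φR_n = 0.75 × 68 × 0.44179 × 10 × 1 = 225.3 kips.
Bearing (0.5 in plate, F_u = 65 ksi): end bolts L_c = 1.8125 − 0.8125/2 = 1.40625, R_n = min(1.2×1.40625×0.5×65, 2.4×0.75×0.5×65) = 54.844 kips/bolt; interior L_c = 2.125 − 0.8125 = 1.3125, R_n = 51.188 kips/bolt. φR_n = 0.75 × (2×54.844 + 8×51.188) = 389.4 kips.
Tension rupture (net): A_n = (5.6875 − 2×0.875)×0.5 = 1.9688 in² (U = 1.0, A_e = A_n). φR_n = 0.75 × 65 × 1.9688 = 96.0 kips.
Governing: min(225.3, 389.4, 96.0) = 96.0 kips → net-section rupture.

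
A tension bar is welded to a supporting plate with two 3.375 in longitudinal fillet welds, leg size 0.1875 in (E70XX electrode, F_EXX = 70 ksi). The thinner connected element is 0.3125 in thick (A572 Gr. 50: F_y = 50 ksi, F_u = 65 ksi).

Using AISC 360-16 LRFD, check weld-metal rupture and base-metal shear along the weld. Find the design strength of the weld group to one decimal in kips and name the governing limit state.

Weld metal: throat = 0.707×0.1875 = 0.13256 in, L = 2×3.375 = 6.75 in. φR_n = 0.75 × 0.6 × 70 × 0.13256 × 6.75 = 28.2 kips.
Base metal shear (0.3125 in plate): yield φR_n = 1.0×0.6×50×0.3125×6.75 = 63.3 kips; rupture φR_n = 0.75×0.6×65×0.3125×6.75 = 61.7 kips; take 61.7 kips (rupture).
Governing: min(28.2, 61.7) = 28.2 kips → weld metal.

28.2 kips (weld metal governs)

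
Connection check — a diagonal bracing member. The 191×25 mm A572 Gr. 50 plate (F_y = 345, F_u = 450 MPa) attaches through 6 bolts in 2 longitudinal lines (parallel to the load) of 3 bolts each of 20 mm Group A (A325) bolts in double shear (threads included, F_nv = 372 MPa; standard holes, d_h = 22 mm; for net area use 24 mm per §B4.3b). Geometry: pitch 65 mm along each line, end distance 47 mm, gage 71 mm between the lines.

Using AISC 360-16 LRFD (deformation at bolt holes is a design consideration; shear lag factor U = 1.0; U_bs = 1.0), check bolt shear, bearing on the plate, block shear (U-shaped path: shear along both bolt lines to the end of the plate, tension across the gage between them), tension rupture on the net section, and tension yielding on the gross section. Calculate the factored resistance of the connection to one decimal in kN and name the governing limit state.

Bolt shear: A_b = π(20)²/4 = 314.16 mm². φR_n = 0.75 × 372 × 314.16 × 6 × 2 = 1051.8 kN.
Bearing (25 mm plate, F_u = 450 MPa): end bolts L_c = 47 − 22/2 = 36, R_n = min(1.2×36×25×450, 2.4×20×25×450) = 486 kN/bolt; interior L_c = 65 − 22 = 43, R_n = 540 kN/bolt. φR_n = 0.75 × (2×486 + 4×540) = 2349.0 kN.
Block shear: shear path 2×[47+2×65] = 2×177 mm, A_gv = 8850, A_nv = 2×(177 − 2.5×24)×25 = 5850 mm²; tension across gage: (71 − 1×24)×25 = 1175 mm². R_n = min(0.6×450×5850, 0.6×345×8850) + 1.0×450×1175 = min(1579.5, 1832) + 528.75 = 2108.3 kN. φR_n = 0.75 × 2108.3 = 1581.2 kN.
Tension rupture (net): A_n = (191 − 2×24)×25 = 3575 mm² (U = 1.0, A_e = A_n). φR_n = 0.75 × 450 × 3575 = 1206.6 kN.
Tension yield (gross): A_g = 191×25 = 4775 mm². φR_n = 0.90 × 345 × 4775 = 1482.6 kN.
Governing: min(1051.8, 2349.0, 1581.2, 1206.6, 1482.6) = 1051.8 kN → bolt shear.

1051.8 kN (bolt shear governs)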